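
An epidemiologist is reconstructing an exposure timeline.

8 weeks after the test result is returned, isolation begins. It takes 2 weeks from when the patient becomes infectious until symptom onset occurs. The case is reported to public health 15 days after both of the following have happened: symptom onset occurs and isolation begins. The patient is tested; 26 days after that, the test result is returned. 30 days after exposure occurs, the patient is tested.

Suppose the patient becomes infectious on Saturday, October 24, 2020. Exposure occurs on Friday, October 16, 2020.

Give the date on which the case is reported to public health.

Saturday, February 20, 2021

The patient becomes infectious: Oct 24, 2020.
Symptom onset occurs: Oct 24, 2020 + 2 weeks = Nov 7, 2020.
Exposure occurs: Oct 16, 2020.
The patient is tested: Oct 16, 2020 + 30 days = Nov 15, 2020.
The test result is returned: Nov 15, 2020 + 26 days = Dec 11, 2020.
Isolation begins: Dec 11, 2020 + 8 weeks = Feb 5, 2021.
Both prerequisites met — symptom onset occurs (Nov 7, 2020), isolation begins (Feb 5, 2021); the later is Feb 5, 2021.
The case is reported to public health: Feb 5, 2021 + 15 days = Feb 20, 2021.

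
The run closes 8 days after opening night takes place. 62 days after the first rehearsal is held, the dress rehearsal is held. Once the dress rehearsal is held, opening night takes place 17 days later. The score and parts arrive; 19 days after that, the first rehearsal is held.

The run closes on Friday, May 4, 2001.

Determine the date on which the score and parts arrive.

Thursday, January 18, 2001

The run closes: May 4, 2001.
Opening night takes place: May 4, 2001 − 8 days = Apr 26, 2001.
The dress rehearsal is held: Apr 26, 2001 − 17 days = Apr 9, 2001.
The first rehearsal is held: Apr 9, 2001 − 62 days = Feb 6, 2001.
The score and parts arrive: Feb 6, 2001 − 19 days = Jan 18, 2001.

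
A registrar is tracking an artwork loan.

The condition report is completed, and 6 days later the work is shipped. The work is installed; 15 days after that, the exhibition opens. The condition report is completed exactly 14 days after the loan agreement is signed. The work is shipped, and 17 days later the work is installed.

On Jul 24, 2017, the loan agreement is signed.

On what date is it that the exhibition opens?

The loan agreement is signed: Jul 24, 2017.
The condition report is completed: Jul 24, 2017 + 14 days = Aug 7, 2017.
The work is shipped: Aug 7, 2017 + 6 days = Aug 13, 2017.
The work is installed: Aug 13, 2017 + 17 days = Aug 30, 2017.
The exhibition opens: Aug 30, 2017 + 15 days = Sep 14, 2017.

Sep 14, 2017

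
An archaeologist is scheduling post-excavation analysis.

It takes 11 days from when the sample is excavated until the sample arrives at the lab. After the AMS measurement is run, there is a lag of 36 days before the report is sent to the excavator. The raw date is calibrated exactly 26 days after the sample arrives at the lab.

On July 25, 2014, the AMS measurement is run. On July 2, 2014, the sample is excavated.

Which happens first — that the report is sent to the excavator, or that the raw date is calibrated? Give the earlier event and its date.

The raw date is calibrated — August 8, 2014

The AMS measurement is run: Jul 25, 2014.
The report is sent to the excavator: Jul 25, 2014 + 36 days = Aug 30, 2014.
The sample is excavated: Jul 2, 2014.
The sample arrives at the lab: Jul 2, 2014 + 11 days = Jul 13, 2014.
The raw date is calibrated: Jul 13, 2014 + 26 days = Aug 8, 2014.
Comparing: the report is sent to the excavator on Aug 30, 2014 vs the raw date is calibrated on Aug 8, 2014. Earlier: the raw date is calibrated.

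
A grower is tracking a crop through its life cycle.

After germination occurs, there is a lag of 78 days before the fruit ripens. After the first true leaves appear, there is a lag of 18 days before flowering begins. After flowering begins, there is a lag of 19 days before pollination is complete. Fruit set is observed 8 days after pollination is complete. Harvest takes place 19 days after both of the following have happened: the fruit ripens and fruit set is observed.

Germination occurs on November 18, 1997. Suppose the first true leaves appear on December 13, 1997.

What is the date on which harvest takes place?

February 23, 1998

Germination occurs: Nov 18, 1997.
The fruit ripens: Nov 18, 1997 + 78 days = Feb 4, 1998.
The first true leaves appear: Dec 13, 1997.
Flowering begins: Dec 13, 1997 + 18 days = Dec 31, 1997.
Pollination is complete: Dec 31, 1997 + 19 days = Jan 19, 1998.
Fruit set is observed: Jan 19, 1998 + 8 days = Jan 27, 1998.
Both prerequisites met — the fruit ripens (Feb 4, 1998), fruit set is observed (Jan 27, 1998); the later is Feb 4, 1998.
Harvest takes place: Feb 4, 1998 + 19 days = Feb 23, 1998.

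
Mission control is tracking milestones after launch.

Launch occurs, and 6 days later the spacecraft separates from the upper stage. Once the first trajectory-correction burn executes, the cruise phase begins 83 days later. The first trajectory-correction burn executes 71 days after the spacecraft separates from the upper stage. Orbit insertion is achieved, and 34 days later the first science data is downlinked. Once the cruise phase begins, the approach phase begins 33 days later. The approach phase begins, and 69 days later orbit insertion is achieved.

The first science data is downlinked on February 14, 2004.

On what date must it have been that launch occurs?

April 24, 2003

The first science data is downlinked: Feb 14, 2004.
Orbit insertion is achieved: Feb 14, 2004 − 34 days = Jan 11, 2004.
The approach phase begins: Jan 11, 2004 − 69 days = Nov 3, 2003.
The cruise phase begins: Nov 3, 2003 − 33 days = Oct 1, 2003.
The first trajectory-correction burn executes: Oct 1, 2003 − 83 days = Jul 10, 2003.
The spacecraft separates from the upper stage: Jul 10, 2003 − 71 days = Apr 30, 2003.
Launch occurs: Apr 30, 2003 − 6 days = Apr 24, 2003.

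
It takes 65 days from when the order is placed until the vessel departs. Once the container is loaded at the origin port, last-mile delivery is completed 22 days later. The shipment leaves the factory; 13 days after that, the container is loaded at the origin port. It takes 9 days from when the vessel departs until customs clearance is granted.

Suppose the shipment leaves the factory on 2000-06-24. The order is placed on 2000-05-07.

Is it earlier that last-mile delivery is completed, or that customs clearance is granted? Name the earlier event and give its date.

Customs clearance is granted — 2000-07-20

The shipment leaves the factory: Jun 24, 2000.
The container is loaded at the origin port: Jun 24, 2000 + 13 days = Jul 7, 2000.
Last-mile delivery is completed: Jul 7, 2000 + 22 days = Jul 29, 2000.
The order is placed: May 7, 2000.
The vessel departs: May 7, 2000 + 65 days = Jul 11, 2000.
Customs clearance is granted: Jul 11, 2000 + 9 days = Jul 20, 2000.
Comparing: last-mile delivery is completed on Jul 29, 2000 vs customs clearance is granted on Jul 20, 2000. Earlier: customs clearance is granted.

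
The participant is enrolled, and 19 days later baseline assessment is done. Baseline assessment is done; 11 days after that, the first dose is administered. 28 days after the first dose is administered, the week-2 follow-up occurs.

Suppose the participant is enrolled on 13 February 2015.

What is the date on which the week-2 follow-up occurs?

The participant is enrolled: Feb 13, 2015.
Baseline assessment is done: Feb 13, 2015 + 19 days = Mar 4, 2015.
The first dose is administered: Mar 4, 2015 + 11 days = Mar 15, 2015.
The week-2 follow-up occurs: Mar 15, 2015 + 28 days = Apr 12, 2015.

12 April 2015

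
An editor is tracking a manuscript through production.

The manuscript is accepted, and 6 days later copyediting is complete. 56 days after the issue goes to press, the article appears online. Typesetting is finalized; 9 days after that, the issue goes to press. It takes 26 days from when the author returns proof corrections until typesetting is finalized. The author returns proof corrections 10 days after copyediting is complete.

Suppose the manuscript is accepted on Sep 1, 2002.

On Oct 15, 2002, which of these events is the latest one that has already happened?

Typesetting is finalized

The manuscript is accepted: Sep 1, 2002.
Copyediting is complete: Sep 1, 2002 + 6 days = Sep 7, 2002.
The author returns proof corrections: Sep 7, 2002 + 10 days = Sep 17, 2002.
Typesetting is finalized: Sep 17, 2002 + 26 days = Oct 13, 2002.
The issue goes to press: Oct 13, 2002 + 9 days = Oct 22, 2002.
The article appears online: Oct 22, 2002 + 56 days = Dec 17, 2002.
Oct 15, 2002 falls between when typesetting is finalized (Oct 13, 2002) and when the issue goes to press (Oct 22, 2002).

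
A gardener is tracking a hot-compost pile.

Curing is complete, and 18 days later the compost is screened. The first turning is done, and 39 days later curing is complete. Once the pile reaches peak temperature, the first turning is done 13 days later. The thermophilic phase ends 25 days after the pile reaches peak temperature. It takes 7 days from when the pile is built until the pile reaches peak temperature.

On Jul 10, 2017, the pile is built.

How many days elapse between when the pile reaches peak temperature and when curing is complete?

52 days

Causal path: the pile reaches peak temperature → the first turning is done → curing is complete.
Total delay along the path: 13 + 39 = 52 days.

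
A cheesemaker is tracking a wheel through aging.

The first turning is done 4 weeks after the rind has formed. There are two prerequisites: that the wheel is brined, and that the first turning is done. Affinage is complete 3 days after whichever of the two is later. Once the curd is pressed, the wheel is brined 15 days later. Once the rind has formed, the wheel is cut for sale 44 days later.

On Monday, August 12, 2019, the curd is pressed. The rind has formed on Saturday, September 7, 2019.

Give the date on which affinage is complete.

The curd is pressed: Aug 12, 2019.
The wheel is brined: Aug 12, 2019 + 15 days = Aug 27, 2019.
The rind has formed: Sep 7, 2019.
The first turning is done: Sep 7, 2019 + 4 weeks = Oct 5, 2019.
Both prerequisites met — the wheel is brined (Aug 27, 2019), the first turning is done (Oct 5, 2019); the later is Oct 5, 2019.
Affinage is complete: Oct 5, 2019 + 3 days = Oct 8, 2019.

Tuesday, October 8, 2019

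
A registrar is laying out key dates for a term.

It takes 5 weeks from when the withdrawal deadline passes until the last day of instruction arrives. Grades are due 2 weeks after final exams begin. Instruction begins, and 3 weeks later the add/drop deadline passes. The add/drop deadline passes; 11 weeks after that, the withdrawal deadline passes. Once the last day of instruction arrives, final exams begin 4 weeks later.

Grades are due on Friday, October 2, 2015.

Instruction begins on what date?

Friday, April 10, 2015

Grades are due: Oct 2, 2015.
Final exams begin: Oct 2, 2015 − 2 weeks = Sep 18, 2015.
The last day of instruction arrives: Sep 18, 2015 − 4 weeks = Aug 21, 2015.
The withdrawal deadline passes: Aug 21, 2015 − 5 weeks = Jul 17, 2015.
The add/drop deadline passes: Jul 17, 2015 − 11 weeks = May 1, 2015.
Instruction begins: May 1, 2015 − 3 weeks = Apr 10, 2015.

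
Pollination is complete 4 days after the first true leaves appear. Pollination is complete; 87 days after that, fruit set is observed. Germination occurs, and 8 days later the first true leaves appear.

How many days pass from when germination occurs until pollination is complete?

12 days

Causal path: germination occurs → the first true leaves appear → pollination is complete.
Total delay along the path: 8 + 4 = 12 days.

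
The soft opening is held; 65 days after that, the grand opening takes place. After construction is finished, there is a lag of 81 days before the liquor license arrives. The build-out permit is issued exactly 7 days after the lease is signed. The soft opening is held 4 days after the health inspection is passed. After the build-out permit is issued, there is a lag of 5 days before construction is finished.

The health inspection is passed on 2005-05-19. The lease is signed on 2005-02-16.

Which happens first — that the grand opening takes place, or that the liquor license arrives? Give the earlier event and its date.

The liquor license arrives — 2005-05-20

The health inspection is passed: May 19, 2005.
The soft opening is held: May 19, 2005 + 4 days = May 23, 2005.
The grand opening takes place: May 23, 2005 + 65 days = Jul 27, 2005.
The lease is signed: Feb 16, 2005.
The build-out permit is issued: Feb 16, 2005 + 7 days = Feb 23, 2005.
Construction is finished: Feb 23, 2005 + 5 days = Feb 28, 2005.
The liquor license arrives: Feb 28, 2005 + 81 days = May 20, 2005.
Comparing: the grand opening takes place on Jul 27, 2005 vs the liquor license arrives on May 20, 2005. Earlier: the liquor license arrives.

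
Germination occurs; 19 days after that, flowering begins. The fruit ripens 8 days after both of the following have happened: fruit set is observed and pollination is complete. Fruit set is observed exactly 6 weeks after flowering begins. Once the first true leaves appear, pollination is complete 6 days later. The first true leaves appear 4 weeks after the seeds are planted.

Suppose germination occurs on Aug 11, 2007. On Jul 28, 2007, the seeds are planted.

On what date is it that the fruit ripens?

Germination occurs: Aug 11, 2007.
Flowering begins: Aug 11, 2007 + 19 days = Aug 30, 2007.
Fruit set is observed: Aug 30, 2007 + 6 weeks = Oct 11, 2007.
The seeds are planted: Jul 28, 2007.
The first true leaves appear: Jul 28, 2007 + 4 weeks = Aug 25, 2007.
Pollination is complete: Aug 25, 2007 + 6 days = Aug 31, 2007.
Both prerequisites met — fruit set is observed (Oct 11, 2007), pollination is complete (Aug 31, 2007); the later is Oct 11, 2007.
The fruit ripens: Oct 11, 2007 + 8 days = Oct 19, 2007.

Oct 19, 2007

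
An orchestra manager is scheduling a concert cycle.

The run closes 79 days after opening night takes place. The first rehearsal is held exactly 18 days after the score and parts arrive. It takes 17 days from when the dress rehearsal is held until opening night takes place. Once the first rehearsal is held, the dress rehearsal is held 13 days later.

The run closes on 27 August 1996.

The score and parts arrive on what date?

22 April 1996

The run closes: Aug 27, 1996.
Opening night takes place: Aug 27, 1996 − 79 days = Jun 9, 1996.
The dress rehearsal is held: Jun 9, 1996 − 17 days = May 23, 1996.
The first rehearsal is held: May 23, 1996 − 13 days = May 10, 1996.
The score and parts arrive: May 10, 1996 − 18 days = Apr 22, 1996.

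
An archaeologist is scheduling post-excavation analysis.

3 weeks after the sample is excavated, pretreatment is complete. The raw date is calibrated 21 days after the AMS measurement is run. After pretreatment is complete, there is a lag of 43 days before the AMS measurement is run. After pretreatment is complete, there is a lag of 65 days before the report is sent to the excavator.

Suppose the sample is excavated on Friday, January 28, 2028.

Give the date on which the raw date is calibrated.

The sample is excavated: Jan 28, 2028.
Pretreatment is complete: Jan 28, 2028 + 3 weeks = Feb 18, 2028.
The AMS measurement is run: Feb 18, 2028 + 43 days = Apr 1, 2028.
The raw date is calibrated: Apr 1, 2028 + 21 days = Apr 22, 2028.

Saturday, April 22, 2028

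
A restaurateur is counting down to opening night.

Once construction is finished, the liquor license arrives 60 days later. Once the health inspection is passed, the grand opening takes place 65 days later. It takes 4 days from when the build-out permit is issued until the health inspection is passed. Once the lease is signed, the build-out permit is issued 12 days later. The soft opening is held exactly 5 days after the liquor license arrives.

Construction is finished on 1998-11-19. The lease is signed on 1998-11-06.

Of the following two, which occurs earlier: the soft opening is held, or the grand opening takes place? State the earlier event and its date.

Construction is finished: Nov 19, 1998.
The liquor license arrives: Nov 19, 1998 + 60 days = Jan 18, 1999.
The soft opening is held: Jan 18, 1999 + 5 days = Jan 23, 1999.
The lease is signed: Nov 6, 1998.
The build-out permit is issued: Nov 6, 1998 + 12 days = Nov 18, 1998.
The health inspection is passed: Nov 18, 1998 + 4 days = Nov 22, 1998.
The grand opening takes place: Nov 22, 1998 + 65 days = Jan 26, 1999.
Comparing: the soft opening is held on Jan 23, 1999 vs the grand opening takes place on Jan 26, 1999. Earlier: the soft opening is held.

The soft opening is held — 1999-01-23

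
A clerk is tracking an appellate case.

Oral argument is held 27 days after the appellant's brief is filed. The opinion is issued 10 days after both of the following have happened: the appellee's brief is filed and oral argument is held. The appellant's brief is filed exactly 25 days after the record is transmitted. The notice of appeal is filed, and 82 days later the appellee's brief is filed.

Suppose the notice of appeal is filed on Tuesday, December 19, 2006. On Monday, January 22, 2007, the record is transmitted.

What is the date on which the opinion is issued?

Sunday, March 25, 2007

The notice of appeal is filed: Dec 19, 2006.
The appellee's brief is filed: Dec 19, 2006 + 82 days = Mar 11, 2007.
The record is transmitted: Jan 22, 2007.
The appellant's brief is filed: Jan 22, 2007 + 25 days = Feb 16, 2007.
Oral argument is held: Feb 16, 2007 + 27 days = Mar 15, 2007.
Both prerequisites met — the appellee's brief is filed (Mar 11, 2007), oral argument is held (Mar 15, 2007); the later is Mar 15, 2007.
The opinion is issued: Mar 15, 2007 + 10 days = Mar 25, 2007.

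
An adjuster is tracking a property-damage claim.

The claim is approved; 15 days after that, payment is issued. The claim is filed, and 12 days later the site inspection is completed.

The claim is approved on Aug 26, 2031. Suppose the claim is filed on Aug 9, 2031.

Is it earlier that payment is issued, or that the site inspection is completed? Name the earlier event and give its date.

The site inspection is completed — Aug 21, 2031

The claim is approved: Aug 26, 2031.
Payment is issued: Aug 26, 2031 + 15 days = Sep 10, 2031.
The claim is filed: Aug 9, 2031.
The site inspection is completed: Aug 9, 2031 + 12 days = Aug 21, 2031.
Comparing: payment is issued on Sep 10, 2031 vs the site inspection is completed on Aug 21, 2031. Earlier: the site inspection is completed.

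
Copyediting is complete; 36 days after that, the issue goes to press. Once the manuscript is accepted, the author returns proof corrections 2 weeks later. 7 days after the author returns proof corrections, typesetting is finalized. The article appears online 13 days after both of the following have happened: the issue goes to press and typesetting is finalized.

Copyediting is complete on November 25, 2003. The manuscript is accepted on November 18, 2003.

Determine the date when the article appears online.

Copyediting is complete: Nov 25, 2003.
The issue goes to press: Nov 25, 2003 + 36 days = Dec 31, 2003.
The manuscript is accepted: Nov 18, 2003.
The author returns proof corrections: Nov 18, 2003 + 2 weeks = Dec 2, 2003.
Typesetting is finalized: Dec 2, 2003 + 7 days = Dec 9, 2003.
Both prerequisites met — the issue goes to press (Dec 31, 2003), typesetting is finalized (Dec 9, 2003); the later is Dec 31, 2003.
The article appears online: Dec 31, 2003 + 13 days = Jan 13, 2004.

January 13, 2004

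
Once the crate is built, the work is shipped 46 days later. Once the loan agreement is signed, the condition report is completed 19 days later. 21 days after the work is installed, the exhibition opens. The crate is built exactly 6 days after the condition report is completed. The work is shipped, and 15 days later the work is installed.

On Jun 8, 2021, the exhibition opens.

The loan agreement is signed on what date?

The exhibition opens: Jun 8, 2021.
The work is installed: Jun 8, 2021 − 21 days = May 18, 2021.
The work is shipped: May 18, 2021 − 15 days = May 3, 2021.
The crate is built: May 3, 2021 − 46 days = Mar 18, 2021.
The condition report is completed: Mar 18, 2021 − 6 days = Mar 12, 2021.
The loan agreement is signed: Mar 12, 2021 − 19 days = Feb 21, 2021.

Feb 21, 2021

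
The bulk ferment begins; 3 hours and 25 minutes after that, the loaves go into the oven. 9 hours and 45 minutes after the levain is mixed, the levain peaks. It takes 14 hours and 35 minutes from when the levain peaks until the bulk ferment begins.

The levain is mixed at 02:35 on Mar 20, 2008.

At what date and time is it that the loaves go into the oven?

The levain is mixed: 02:35 Mar 20, 2008.
The levain peaks: 02:35 Mar 20, 2008 + 9h45m = 12:20 Mar 20, 2008.
The bulk ferment begins: 12:20 Mar 20, 2008 + 14h35m = 02:55 Mar 21, 2008.
The loaves go into the oven: 02:55 Mar 21, 2008 + 3h25m = 06:20 Mar 21, 2008.

06:20 on Mar 21, 2008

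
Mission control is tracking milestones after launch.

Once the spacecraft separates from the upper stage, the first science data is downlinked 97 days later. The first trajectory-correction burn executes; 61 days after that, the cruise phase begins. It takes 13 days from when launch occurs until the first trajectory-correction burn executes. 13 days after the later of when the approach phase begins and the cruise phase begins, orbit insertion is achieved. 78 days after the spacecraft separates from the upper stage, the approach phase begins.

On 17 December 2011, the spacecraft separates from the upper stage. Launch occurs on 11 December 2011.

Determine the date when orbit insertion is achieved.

17 March 2012

The spacecraft separates from the upper stage: Dec 17, 2011.
The approach phase begins: Dec 17, 2011 + 78 days = Mar 4, 2012.
Launch occurs: Dec 11, 2011.
The first trajectory-correction burn executes: Dec 11, 2011 + 13 days = Dec 24, 2011.
The cruise phase begins: Dec 24, 2011 + 61 days = Feb 23, 2012.
Both prerequisites met — the approach phase begins (Mar 4, 2012), the cruise phase begins (Feb 23, 2012); the later is Mar 4, 2012.
Orbit insertion is achieved: Mar 4, 2012 + 13 days = Mar 17, 2012.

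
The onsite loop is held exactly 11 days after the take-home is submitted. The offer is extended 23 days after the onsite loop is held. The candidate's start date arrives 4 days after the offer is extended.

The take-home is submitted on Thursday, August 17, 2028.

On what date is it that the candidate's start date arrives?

Sunday, September 24, 2028

The take-home is submitted: Aug 17, 2028.
The onsite loop is held: Aug 17, 2028 + 11 days = Aug 28, 2028.
The offer is extended: Aug 28, 2028 + 23 days = Sep 20, 2028.
The candidate's start date arrives: Sep 20, 2028 + 4 days = Sep 24, 2028.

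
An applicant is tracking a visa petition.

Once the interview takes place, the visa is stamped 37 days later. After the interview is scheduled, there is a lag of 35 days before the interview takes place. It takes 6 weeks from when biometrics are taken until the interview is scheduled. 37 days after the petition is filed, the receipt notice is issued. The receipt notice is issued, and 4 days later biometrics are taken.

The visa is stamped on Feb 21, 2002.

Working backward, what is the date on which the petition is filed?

The visa is stamped: Feb 21, 2002.
The interview takes place: Feb 21, 2002 − 37 days = Jan 15, 2002.
The interview is scheduled: Jan 15, 2002 − 35 days = Dec 11, 2001.
Biometrics are taken: Dec 11, 2001 − 6 weeks = Oct 30, 2001.
The receipt notice is issued: Oct 30, 2001 − 4 days = Oct 26, 2001.
The petition is filed: Oct 26, 2001 − 37 days = Sep 19, 2001.

Sep 19, 2001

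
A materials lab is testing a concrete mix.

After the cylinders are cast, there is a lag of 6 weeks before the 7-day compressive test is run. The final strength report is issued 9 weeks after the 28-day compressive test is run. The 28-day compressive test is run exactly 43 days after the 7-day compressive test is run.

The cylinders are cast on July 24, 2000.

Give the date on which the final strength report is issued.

December 19, 2000

The cylinders are cast: Jul 24, 2000.
The 7-day compressive test is run: Jul 24, 2000 + 6 weeks = Sep 4, 2000.
The 28-day compressive test is run: Sep 4, 2000 + 43 days = Oct 17, 2000.
The final strength report is issued: Oct 17, 2000 + 9 weeks = Dec 19, 2000.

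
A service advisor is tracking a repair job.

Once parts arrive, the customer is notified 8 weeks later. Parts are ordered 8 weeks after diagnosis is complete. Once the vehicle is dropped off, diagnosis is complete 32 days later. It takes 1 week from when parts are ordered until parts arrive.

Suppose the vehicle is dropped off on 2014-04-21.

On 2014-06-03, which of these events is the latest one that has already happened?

The vehicle is dropped off: Apr 21, 2014.
Diagnosis is complete: Apr 21, 2014 + 32 days = May 23, 2014.
Parts are ordered: May 23, 2014 + 8 weeks = Jul 18, 2014.
Parts arrive: Jul 18, 2014 + 1 week = Jul 25, 2014.
The customer is notified: Jul 25, 2014 + 8 weeks = Sep 19, 2014.
Jun 3, 2014 falls between when diagnosis is complete (May 23, 2014) and when parts are ordered (Jul 18, 2014).

Diagnosis is complete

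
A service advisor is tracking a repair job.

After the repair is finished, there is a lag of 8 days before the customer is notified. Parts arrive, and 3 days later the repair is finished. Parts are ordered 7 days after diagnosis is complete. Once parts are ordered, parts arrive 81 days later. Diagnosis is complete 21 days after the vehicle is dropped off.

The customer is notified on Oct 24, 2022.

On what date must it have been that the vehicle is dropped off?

The customer is notified: Oct 24, 2022.
The repair is finished: Oct 24, 2022 − 8 days = Oct 16, 2022.
Parts arrive: Oct 16, 2022 − 3 days = Oct 13, 2022.
Parts are ordered: Oct 13, 2022 − 81 days = Jul 24, 2022.
Diagnosis is complete: Jul 24, 2022 − 7 days = Jul 17, 2022.
The vehicle is dropped off: Jul 17, 2022 − 21 days = Jun 26, 2022.

Jun 26, 2022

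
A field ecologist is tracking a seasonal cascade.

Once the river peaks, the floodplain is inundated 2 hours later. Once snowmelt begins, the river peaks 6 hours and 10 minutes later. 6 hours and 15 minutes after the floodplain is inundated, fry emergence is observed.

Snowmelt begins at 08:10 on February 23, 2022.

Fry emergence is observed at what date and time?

Snowmelt begins: 08:10 Feb 23, 2022.
The river peaks: 08:10 Feb 23, 2022 + 6h10m = 14:20 Feb 23, 2022.
The floodplain is inundated: 14:20 Feb 23, 2022 + 2h = 16:20 Feb 23, 2022.
Fry emergence is observed: 16:20 Feb 23, 2022 + 6h15m = 22:35 Feb 23, 2022.

22:35 on February 23, 2022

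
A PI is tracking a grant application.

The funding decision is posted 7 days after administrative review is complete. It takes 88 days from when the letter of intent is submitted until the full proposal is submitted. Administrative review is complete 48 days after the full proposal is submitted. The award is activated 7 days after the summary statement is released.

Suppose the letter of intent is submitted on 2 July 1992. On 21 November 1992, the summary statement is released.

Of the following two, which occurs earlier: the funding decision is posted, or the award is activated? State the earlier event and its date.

The funding decision is posted — 22 November 1992

The letter of intent is submitted: Jul 2, 1992.
The full proposal is submitted: Jul 2, 1992 + 88 days = Sep 28, 1992.
Administrative review is complete: Sep 28, 1992 + 48 days = Nov 15, 1992.
The funding decision is posted: Nov 15, 1992 + 7 days = Nov 22, 1992.
The summary statement is released: Nov 21, 1992.
The award is activated: Nov 21, 1992 + 7 days = Nov 28, 1992.
Comparing: the funding decision is posted on Nov 22, 1992 vs the award is activated on Nov 28, 1992. Earlier: the funding decision is posted.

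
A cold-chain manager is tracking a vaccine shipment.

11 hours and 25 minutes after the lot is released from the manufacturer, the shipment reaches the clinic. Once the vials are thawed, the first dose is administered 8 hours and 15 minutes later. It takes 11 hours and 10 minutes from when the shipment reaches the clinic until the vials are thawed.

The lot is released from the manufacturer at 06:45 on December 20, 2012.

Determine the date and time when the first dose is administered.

13:35 on December 21, 2012

The lot is released from the manufacturer: 06:45 Dec 20, 2012.
The shipment reaches the clinic: 06:45 Dec 20, 2012 + 11h25m = 18:10 Dec 20, 2012.
The vials are thawed: 18:10 Dec 20, 2012 + 11h10m = 05:20 Dec 21, 2012.
The first dose is administered: 05:20 Dec 21, 2012 + 8h15m = 13:35 Dec 21, 2012.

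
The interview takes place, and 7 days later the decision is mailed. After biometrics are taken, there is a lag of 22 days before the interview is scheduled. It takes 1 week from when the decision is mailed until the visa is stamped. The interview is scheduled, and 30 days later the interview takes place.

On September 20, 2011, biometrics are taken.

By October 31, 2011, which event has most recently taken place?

The interview is scheduled

Biometrics are taken: Sep 20, 2011.
The interview is scheduled: Sep 20, 2011 + 22 days = Oct 12, 2011.
The interview takes place: Oct 12, 2011 + 30 days = Nov 11, 2011.
The decision is mailed: Nov 11, 2011 + 7 days = Nov 18, 2011.
The visa is stamped: Nov 18, 2011 + 1 week = Nov 25, 2011.
Oct 31, 2011 falls between when the interview is scheduled (Oct 12, 2011) and when the interview takes place (Nov 11, 2011).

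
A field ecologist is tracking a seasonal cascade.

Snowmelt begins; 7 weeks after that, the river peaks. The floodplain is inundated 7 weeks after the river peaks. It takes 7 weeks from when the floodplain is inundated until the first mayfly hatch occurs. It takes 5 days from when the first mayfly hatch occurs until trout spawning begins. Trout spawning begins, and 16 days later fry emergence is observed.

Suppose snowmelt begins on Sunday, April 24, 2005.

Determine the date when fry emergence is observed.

Snowmelt begins: Apr 24, 2005.
The river peaks: Apr 24, 2005 + 7 weeks = Jun 12, 2005.
The floodplain is inundated: Jun 12, 2005 + 7 weeks = Jul 31, 2005.
The first mayfly hatch occurs: Jul 31, 2005 + 7 weeks = Sep 18, 2005.
Trout spawning begins: Sep 18, 2005 + 5 days = Sep 23, 2005.
Fry emergence is observed: Sep 23, 2005 + 16 days = Oct 9, 2005.

Sunday, October 9, 2005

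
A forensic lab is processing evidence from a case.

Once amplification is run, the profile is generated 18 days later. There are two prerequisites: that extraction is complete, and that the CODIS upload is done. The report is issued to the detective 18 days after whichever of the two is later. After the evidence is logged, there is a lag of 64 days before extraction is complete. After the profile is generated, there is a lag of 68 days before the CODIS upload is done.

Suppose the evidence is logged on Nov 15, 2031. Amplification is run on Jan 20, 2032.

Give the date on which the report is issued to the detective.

The evidence is logged: Nov 15, 2031.
Extraction is complete: Nov 15, 2031 + 64 days = Jan 18, 2032.
Amplification is run: Jan 20, 2032.
The profile is generated: Jan 20, 2032 + 18 days = Feb 7, 2032.
The CODIS upload is done: Feb 7, 2032 + 68 days = Apr 15, 2032.
Both prerequisites met — extraction is complete (Jan 18, 2032), the CODIS upload is done (Apr 15, 2032); the later is Apr 15, 2032.
The report is issued to the detective: Apr 15, 2032 + 18 days = May 3, 2032.

May 3, 2032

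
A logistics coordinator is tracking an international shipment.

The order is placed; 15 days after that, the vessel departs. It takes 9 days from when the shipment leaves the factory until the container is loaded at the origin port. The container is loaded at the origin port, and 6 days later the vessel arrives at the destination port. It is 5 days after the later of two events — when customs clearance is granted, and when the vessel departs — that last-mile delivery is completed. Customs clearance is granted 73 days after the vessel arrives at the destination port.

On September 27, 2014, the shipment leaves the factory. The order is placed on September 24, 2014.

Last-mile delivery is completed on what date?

December 29, 2014

The shipment leaves the factory: Sep 27, 2014.
The container is loaded at the origin port: Sep 27, 2014 + 9 days = Oct 6, 2014.
The vessel arrives at the destination port: Oct 6, 2014 + 6 days = Oct 12, 2014.
Customs clearance is granted: Oct 12, 2014 + 73 days = Dec 24, 2014.
The order is placed: Sep 24, 2014.
The vessel departs: Sep 24, 2014 + 15 days = Oct 9, 2014.
Both prerequisites met — customs clearance is granted (Dec 24, 2014), the vessel departs (Oct 9, 2014); the later is Dec 24, 2014.
Last-mile delivery is completed: Dec 24, 2014 + 5 days = Dec 29, 2014.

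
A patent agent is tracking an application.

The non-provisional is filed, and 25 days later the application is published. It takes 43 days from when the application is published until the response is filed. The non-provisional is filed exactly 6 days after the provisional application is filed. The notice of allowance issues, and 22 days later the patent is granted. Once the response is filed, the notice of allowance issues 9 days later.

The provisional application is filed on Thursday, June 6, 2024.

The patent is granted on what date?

Thursday, September 19, 2024

The provisional application is filed: Jun 6, 2024.
The non-provisional is filed: Jun 6, 2024 + 6 days = Jun 12, 2024.
The application is published: Jun 12, 2024 + 25 days = Jul 7, 2024.
The response is filed: Jul 7, 2024 + 43 days = Aug 19, 2024.
The notice of allowance issues: Aug 19, 2024 + 9 days = Aug 28, 2024.
The patent is granted: Aug 28, 2024 + 22 days = Sep 19, 2024.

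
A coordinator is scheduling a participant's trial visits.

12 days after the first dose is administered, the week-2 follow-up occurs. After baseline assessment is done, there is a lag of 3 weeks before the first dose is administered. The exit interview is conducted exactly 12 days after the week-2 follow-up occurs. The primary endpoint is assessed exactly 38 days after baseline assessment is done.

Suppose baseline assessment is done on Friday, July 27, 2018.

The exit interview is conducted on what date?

Baseline assessment is done: Jul 27, 2018.
The first dose is administered: Jul 27, 2018 + 3 weeks = Aug 17, 2018.
The week-2 follow-up occurs: Aug 17, 2018 + 12 days = Aug 29, 2018.
The exit interview is conducted: Aug 29, 2018 + 12 days = Sep 10, 2018.

Monday, September 10, 2018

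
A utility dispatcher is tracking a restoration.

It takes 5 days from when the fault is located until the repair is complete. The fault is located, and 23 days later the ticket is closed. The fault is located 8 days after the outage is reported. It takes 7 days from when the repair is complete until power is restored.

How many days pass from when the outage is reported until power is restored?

20 days

Causal path: the outage is reported → the fault is located → the repair is complete → power is restored.
Total delay along the path: 8 + 5 + 7 = 20 days.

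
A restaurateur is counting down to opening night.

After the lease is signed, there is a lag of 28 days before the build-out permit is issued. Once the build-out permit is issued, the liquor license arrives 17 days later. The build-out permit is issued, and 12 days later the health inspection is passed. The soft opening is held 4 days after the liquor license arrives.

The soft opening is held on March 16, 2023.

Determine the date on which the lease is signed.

January 26, 2023

The soft opening is held: Mar 16, 2023.
The liquor license arrives: Mar 16, 2023 − 4 days = Mar 12, 2023.
The build-out permit is issued: Mar 12, 2023 − 17 days = Feb 23, 2023.
The lease is signed: Feb 23, 2023 − 28 days = Jan 26, 2023.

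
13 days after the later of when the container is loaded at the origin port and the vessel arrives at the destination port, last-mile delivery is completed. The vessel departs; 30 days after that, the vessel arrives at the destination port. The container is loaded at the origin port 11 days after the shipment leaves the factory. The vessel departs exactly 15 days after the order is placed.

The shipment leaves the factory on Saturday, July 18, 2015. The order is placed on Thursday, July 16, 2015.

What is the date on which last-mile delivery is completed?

The shipment leaves the factory: Jul 18, 2015.
The container is loaded at the origin port: Jul 18, 2015 + 11 days = Jul 29, 2015.
The order is placed: Jul 16, 2015.
The vessel departs: Jul 16, 2015 + 15 days = Jul 31, 2015.
The vessel arrives at the destination port: Jul 31, 2015 + 30 days = Aug 30, 2015.
Both prerequisites met — the container is loaded at the origin port (Jul 29, 2015), the vessel arrives at the destination port (Aug 30, 2015); the later is Aug 30, 2015.
Last-mile delivery is completed: Aug 30, 2015 + 13 days = Sep 12, 2015.

Saturday, September 12, 2015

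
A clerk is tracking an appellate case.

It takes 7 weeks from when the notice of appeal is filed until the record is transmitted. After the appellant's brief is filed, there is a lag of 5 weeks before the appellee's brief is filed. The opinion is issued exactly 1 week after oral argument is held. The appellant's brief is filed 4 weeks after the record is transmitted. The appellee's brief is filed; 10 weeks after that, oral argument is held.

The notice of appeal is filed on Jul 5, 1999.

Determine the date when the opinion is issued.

The notice of appeal is filed: Jul 5, 1999.
The record is transmitted: Jul 5, 1999 + 7 weeks = Aug 23, 1999.
The appellant's brief is filed: Aug 23, 1999 + 4 weeks = Sep 20, 1999.
The appellee's brief is filed: Sep 20, 1999 + 5 weeks = Oct 25, 1999.
Oral argument is held: Oct 25, 1999 + 10 weeks = Jan 3, 2000.
The opinion is issued: Jan 3, 2000 + 1 week = Jan 10, 2000.

Jan 10, 2000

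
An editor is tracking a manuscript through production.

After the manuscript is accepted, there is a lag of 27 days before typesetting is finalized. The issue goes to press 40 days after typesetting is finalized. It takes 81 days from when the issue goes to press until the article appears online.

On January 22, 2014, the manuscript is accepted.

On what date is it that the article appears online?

June 19, 2014

The manuscript is accepted: Jan 22, 2014.
Typesetting is finalized: Jan 22, 2014 + 27 days = Feb 18, 2014.
The issue goes to press: Feb 18, 2014 + 40 days = Mar 30, 2014.
The article appears online: Mar 30, 2014 + 81 days = Jun 19, 2014.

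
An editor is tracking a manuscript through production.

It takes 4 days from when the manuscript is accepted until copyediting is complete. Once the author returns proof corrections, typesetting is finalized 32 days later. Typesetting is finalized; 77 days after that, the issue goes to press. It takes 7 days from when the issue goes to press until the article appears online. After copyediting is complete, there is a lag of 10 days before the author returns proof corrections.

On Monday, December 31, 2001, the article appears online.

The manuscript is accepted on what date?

The article appears online: Dec 31, 2001.
The issue goes to press: Dec 31, 2001 − 7 days = Dec 24, 2001.
Typesetting is finalized: Dec 24, 2001 − 77 days = Oct 8, 2001.
The author returns proof corrections: Oct 8, 2001 − 32 days = Sep 6, 2001.
Copyediting is complete: Sep 6, 2001 − 10 days = Aug 27, 2001.
The manuscript is accepted: Aug 27, 2001 − 4 days = Aug 23, 2001.

Thursday, August 23, 2001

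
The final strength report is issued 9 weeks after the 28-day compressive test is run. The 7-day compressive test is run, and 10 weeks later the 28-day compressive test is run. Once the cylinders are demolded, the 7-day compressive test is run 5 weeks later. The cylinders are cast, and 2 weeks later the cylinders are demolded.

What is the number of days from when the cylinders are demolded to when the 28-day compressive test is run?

Causal path: the cylinders are demolded → the 7-day compressive test is run → the 28-day compressive test is run.
Total delay along the path: 5 + 10 weeks = 15 weeks = 105 days.

105 days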